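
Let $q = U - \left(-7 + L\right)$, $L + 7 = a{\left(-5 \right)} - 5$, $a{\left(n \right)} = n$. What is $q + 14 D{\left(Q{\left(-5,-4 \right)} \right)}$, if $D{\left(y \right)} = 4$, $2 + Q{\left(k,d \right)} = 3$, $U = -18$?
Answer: $62$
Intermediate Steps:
$Q{\left(k,d \right)} = 1$ ($Q{\left(k,d \right)} = -2 + 3 = 1$)
$L = -17$ ($L = -7 - 10 = -17$)
$q = 6$ ($q = -18 + \left(7 - -17\right) = -18 + \left(7 + 17\right) = -18 + 24 = 6$)
$q + 14 D{\left(Q{\left(-5,-4 \right)} \right)} = 6 + 14 \cdot 4 = 6 + 56 = 62$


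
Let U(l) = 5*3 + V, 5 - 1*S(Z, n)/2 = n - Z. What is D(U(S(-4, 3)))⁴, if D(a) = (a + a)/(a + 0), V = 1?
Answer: 16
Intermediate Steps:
S(Z, n) = 10 - 2*n + 2*Z (S(Z, n) = 10 - 2*(n - Z) = 10 + (-2*n + 2*Z) = 10 - 2*n + 2*Z)
U(l) = 16 (U(l) = 5*3 + 1 = 15 + 1 = 16)
D(a) = 2 (D(a) = (2*a)/a = 2)
D(U(S(-4, 3)))⁴ = 2⁴ = 16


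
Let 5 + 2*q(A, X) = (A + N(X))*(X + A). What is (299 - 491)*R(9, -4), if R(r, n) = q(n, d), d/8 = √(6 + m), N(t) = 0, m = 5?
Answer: -1056 + 3072*√11 ≈ 9132.7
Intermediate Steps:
d = 8*√11 (d = 8*√(6 + 5) = 8*√11 ≈ 26.533)
q(A, X) = -5/2 + A*(A + X)/2 (q(A, X) = -5/2 + ((A + 0)*(X + A))/2 = -5/2 + (A*(A + X))/2 = -5/2 + A*(A + X)/2)
R(r, n) = -5/2 + n²/2 + 4*n*√11 (R(r, n) = -5/2 + n²/2 + n*(8*√11)/2 = -5/2 + n²/2 + 4*n*√11)
(299 - 491)*R(9, -4) = (299 - 491)*(-5/2 + (½)*(-4)² + 4*(-4)*√11) = -192*(-5/2 + (½)*16 - 16*√11) = -192*(-5/2 + 8 - 16*√11) = -192*(11/2 - 16*√11) = -1056 + 3072*√11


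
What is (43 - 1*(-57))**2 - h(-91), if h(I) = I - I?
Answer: 10000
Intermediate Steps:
h(I) = 0
(43 - 1*(-57))**2 - h(-91) = (43 - 1*(-57))**2 - 1*0 = (43 + 57)**2 + 0 = 100**2 + 0 = 10000 + 0 = 10000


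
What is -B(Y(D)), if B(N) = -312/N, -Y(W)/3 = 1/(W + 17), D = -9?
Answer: -832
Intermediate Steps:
Y(W) = -3/(17 + W) (Y(W) = -3/(W + 17) = -3/(17 + W))
-B(Y(D)) = -(-312)/((-3/(17 - 9))) = -(-312)/((-3/8)) = -(-312)/((-3*⅛)) = -(-312)/(-3/8) = -(-312)*(-8)/3 = -1*832 = -832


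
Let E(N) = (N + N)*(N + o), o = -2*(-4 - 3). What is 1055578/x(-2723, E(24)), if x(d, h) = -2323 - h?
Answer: -1055578/4147 ≈ -254.54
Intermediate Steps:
o = 14 (o = -2*(-7) = 14)
E(N) = 2*N*(14 + N) (E(N) = (N + N)*(N + 14) = (2*N)*(14 + N) = 2*N*(14 + N))
1055578/x(-2723, E(24)) = 1055578/(-2323 - 2*24*(14 + 24)) = 1055578/(-2323 - 2*24*38) = 1055578/(-2323 - 1*1824) = 1055578/(-2323 - 1824) = 1055578/(-4147) = 1055578*(-1/4147) = -1055578/4147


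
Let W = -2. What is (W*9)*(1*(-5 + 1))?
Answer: 72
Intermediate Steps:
(W*9)*(1*(-5 + 1)) = (-2*9)*(1*(-5 + 1)) = -18*(-4) = 72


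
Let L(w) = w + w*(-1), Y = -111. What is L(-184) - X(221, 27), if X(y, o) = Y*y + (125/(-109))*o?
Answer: 2677254/109 ≈ 24562.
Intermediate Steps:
L(w) = 0 (L(w) = w - w = 0)
X(y, o) = -111*y - 125*o/109 (X(y, o) = -111*y + (125/(-109))*o = -111*y + (125*(-1/109))*o = -111*y - 125*o/109)
L(-184) - X(221, 27) = 0 - (-111*221 - 125/109*27) = 0 - (-24531 - 3375/109) = 0 - 1*(-2677254/109) = 0 + 2677254/109 = 2677254/109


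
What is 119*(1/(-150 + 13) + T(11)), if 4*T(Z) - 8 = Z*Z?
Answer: 2102611/548 ≈ 3836.9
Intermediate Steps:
T(Z) = 2 + Z**2/4 (T(Z) = 2 + (Z*Z)/4 = 2 + Z**2/4)
119*(1/(-150 + 13) + T(11)) = 119*(1/(-150 + 13) + (2 + (1/4)*11**2)) = 119*(1/(-137) + (2 + (1/4)*121)) = 119*(-1/137 + (2 + 121/4)) = 119*(-1/137 + 129/4) = 119*(17669/548) = 2102611/548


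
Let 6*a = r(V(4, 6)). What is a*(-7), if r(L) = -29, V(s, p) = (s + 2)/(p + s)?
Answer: 203/6 ≈ 33.833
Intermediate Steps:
V(s, p) = (2 + s)/(p + s)
a = -29/6 (a = (⅙)*(-29) = -29/6 ≈ -4.8333)
a*(-7) = -29/6*(-7) = 203/6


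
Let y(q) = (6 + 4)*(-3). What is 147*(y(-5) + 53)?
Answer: 3381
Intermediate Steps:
y(q) = -30 (y(q) = 10*(-3) = -30)
147*(y(-5) + 53) = 147*(-30 + 53) = 147*23 = 3381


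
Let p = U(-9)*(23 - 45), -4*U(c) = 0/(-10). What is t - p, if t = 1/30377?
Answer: 1/30377 ≈ 3.2920e-5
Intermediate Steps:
t = 1/30377 ≈ 3.2920e-5
U(c) = 0 (U(c) = -0/(-10) = -0*(-1)/10 = -¼*0 = 0)
p = 0 (p = 0*(23 - 45) = 0*(-22) = 0)
t - p = 1/30377 - 1*0 = 1/30377 + 0 = 1/30377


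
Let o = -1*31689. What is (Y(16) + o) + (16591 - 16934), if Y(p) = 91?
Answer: -31941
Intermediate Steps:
o = -31689
(Y(16) + o) + (16591 - 16934) = (91 - 31689) + (16591 - 16934) = -31598 - 343 = -31941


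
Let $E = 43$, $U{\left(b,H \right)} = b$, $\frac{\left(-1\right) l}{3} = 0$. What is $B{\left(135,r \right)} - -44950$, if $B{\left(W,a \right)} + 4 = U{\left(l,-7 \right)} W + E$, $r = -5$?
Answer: $44989$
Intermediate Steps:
$l = 0$ ($l = \left(-3\right) 0 = 0$)
$B{\left(W,a \right)} = 39$ ($B{\left(W,a \right)} = -4 + \left(0 W + 43\right) = -4 + \left(0 + 43\right) = -4 + 43 = 39$)
$B{\left(135,r \right)} - -44950 = 39 - -44950 = 39 + 44950 = 44989$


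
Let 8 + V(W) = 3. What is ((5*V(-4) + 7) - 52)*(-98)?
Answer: 6860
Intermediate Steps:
V(W) = -5 (V(W) = -8 + 3 = -5)
((5*V(-4) + 7) - 52)*(-98) = ((5*(-5) + 7) - 52)*(-98) = ((-25 + 7) - 52)*(-98) = (-18 - 52)*(-98) = -70*(-98) = 6860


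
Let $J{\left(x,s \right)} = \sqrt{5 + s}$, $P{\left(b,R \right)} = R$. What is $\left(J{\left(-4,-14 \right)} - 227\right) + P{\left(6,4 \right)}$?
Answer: $-223 + 3 i \approx -223.0 + 3.0 i$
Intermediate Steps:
$\left(J{\left(-4,-14 \right)} - 227\right) + P{\left(6,4 \right)} = \left(\sqrt{5 - 14} - 227\right) + 4 = \left(\sqrt{-9} - 227\right) + 4 = \left(3 i - 227\right) + 4 = \left(-227 + 3 i\right) + 4 = -223 + 3 i$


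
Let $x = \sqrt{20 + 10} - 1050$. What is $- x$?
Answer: $1050 - \sqrt{30} \approx 1044.5$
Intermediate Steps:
$x = -1050 + \sqrt{30}$ ($x = \sqrt{30} - 1050 = -1050 + \sqrt{30} \approx -1044.5$)
$- x = - (-1050 + \sqrt{30}) = 1050 - \sqrt{30}$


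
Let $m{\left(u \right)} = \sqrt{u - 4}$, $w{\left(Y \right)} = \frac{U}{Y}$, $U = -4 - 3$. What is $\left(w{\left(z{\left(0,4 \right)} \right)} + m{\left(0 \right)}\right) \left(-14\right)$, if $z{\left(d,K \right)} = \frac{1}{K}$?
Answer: $392 - 28 i \approx 392.0 - 28.0 i$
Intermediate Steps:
$U = -7$
$w{\left(Y \right)} = - \frac{7}{Y}$
$m{\left(u \right)} = \sqrt{-4 + u}$
$\left(w{\left(z{\left(0,4 \right)} \right)} + m{\left(0 \right)}\right) \left(-14\right) = \left(- \frac{7}{\frac{1}{4}} + \sqrt{-4 + 0}\right) \left(-14\right) = \left(- 7 \frac{1}{\frac{1}{4}} + \sqrt{-4}\right) \left(-14\right) = \left(\left(-7\right) 4 + 2 i\right) \left(-14\right) = \left(-28 + 2 i\right) \left(-14\right) = 392 - 28 i$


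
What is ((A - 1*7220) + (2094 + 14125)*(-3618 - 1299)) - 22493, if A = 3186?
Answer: -79775350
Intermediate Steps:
((A - 1*7220) + (2094 + 14125)*(-3618 - 1299)) - 22493 = ((3186 - 1*7220) + (2094 + 14125)*(-3618 - 1299)) - 22493 = ((3186 - 7220) + 16219*(-4917)) - 22493 = (-4034 - 79748823) - 22493 = -79752857 - 22493 = -79775350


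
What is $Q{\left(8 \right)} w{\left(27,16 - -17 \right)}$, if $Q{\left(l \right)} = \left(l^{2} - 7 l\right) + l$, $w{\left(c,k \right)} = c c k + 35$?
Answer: $385472$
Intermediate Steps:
$w{\left(c,k \right)} = 35 + k c^{2}$ ($w{\left(c,k \right)} = c^{2} k + 35 = k c^{2} + 35 = 35 + k c^{2}$)
$Q{\left(l \right)} = l^{2} - 6 l$
$Q{\left(8 \right)} w{\left(27,16 - -17 \right)} = 8 \left(-6 + 8\right) \left(35 + \left(16 - -17\right) 27^{2}\right) = 8 \cdot 2 \left(35 + \left(16 + 17\right) 729\right) = 16 \left(35 + 33 \cdot 729\right) = 16 \left(35 + 24057\right) = 16 \cdot 24092 = 385472$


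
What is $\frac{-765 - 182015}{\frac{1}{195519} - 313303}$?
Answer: $\frac{8934240705}{15314172314} \approx 0.5834$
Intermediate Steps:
$\frac{-765 - 182015}{\frac{1}{195519} - 313303} = - \frac{182780}{\frac{1}{195519} - 313303} = - \frac{182780}{- \frac{61256689256}{195519}} = \left(-182780\right) \left(- \frac{195519}{61256689256}\right) = \frac{8934240705}{15314172314}$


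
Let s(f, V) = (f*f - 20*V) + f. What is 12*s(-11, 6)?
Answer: -120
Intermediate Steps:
s(f, V) = f + f² - 20*V (s(f, V) = (f² - 20*V) + f = f + f² - 20*V)
12*s(-11, 6) = 12*(-11 + (-11)² - 20*6) = 12*(-11 + 121 - 120) = 12*(-10) = -120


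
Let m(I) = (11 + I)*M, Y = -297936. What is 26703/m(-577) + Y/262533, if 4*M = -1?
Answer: 4645507170/24765613 ≈ 187.58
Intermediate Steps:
M = -¼ (M = (¼)*(-1) = -¼ ≈ -0.25000)
m(I) = -11/4 - I/4 (m(I) = (11 + I)*(-¼) = -11/4 - I/4)
26703/m(-577) + Y/262533 = 26703/(-11/4 - ¼*(-577)) - 297936/262533 = 26703/(-11/4 + 577/4) - 297936*1/262533 = 26703/(283/2) - 99312/87511 = 26703*(2/283) - 99312/87511 = 53406/283 - 99312/87511 = 4645507170/24765613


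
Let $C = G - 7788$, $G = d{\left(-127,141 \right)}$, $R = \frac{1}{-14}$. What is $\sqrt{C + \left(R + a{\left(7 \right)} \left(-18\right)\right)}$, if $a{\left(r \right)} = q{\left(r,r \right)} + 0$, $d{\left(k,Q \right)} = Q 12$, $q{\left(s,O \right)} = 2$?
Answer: $\frac{293 i \sqrt{14}}{14} \approx 78.307 i$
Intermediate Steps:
$R = - \frac{1}{14} \approx -0.071429$
$d{\left(k,Q \right)} = 12 Q$
$a{\left(r \right)} = 2$ ($a{\left(r \right)} = 2 + 0 = 2$)
$G = 1692$ ($G = 12 \cdot 141 = 1692$)
$C = -6096$ ($C = 1692 - 7788 = -6096$)
$\sqrt{C + \left(R + a{\left(7 \right)} \left(-18\right)\right)} = \sqrt{-6096 + \left(- \frac{1}{14} + 2 \left(-18\right)\right)} = \sqrt{-6096 - \frac{505}{14}} = \sqrt{- \frac{85849}{14}} = \frac{293 i \sqrt{14}}{14}$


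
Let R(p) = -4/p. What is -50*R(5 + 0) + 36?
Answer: 76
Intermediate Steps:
-50*R(5 + 0) + 36 = -(-200)/(5 + 0) + 36 = -(-200)/5 + 36 = -50*(-⅘) + 36 = 40 + 36 = 76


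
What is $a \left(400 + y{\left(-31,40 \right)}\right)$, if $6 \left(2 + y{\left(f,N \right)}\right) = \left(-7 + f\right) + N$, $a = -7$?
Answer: $- \frac{8365}{3} \approx -2788.3$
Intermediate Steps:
$y{\left(f,N \right)} = - \frac{19}{6} + \frac{N}{6} + \frac{f}{6}$ ($y{\left(f,N \right)} = -2 + \frac{\left(-7 + f\right) + N}{6} = -2 + \frac{-7 + N + f}{6} = -2 + \left(- \frac{7}{6} + \frac{N}{6} + \frac{f}{6}\right) = - \frac{19}{6} + \frac{N}{6} + \frac{f}{6}$)
$a \left(400 + y{\left(-31,40 \right)}\right) = - 7 \left(400 + \left(- \frac{19}{6} + \frac{1}{6} \cdot 40 + \frac{1}{6} \left(-31\right)\right)\right) = - 7 \left(400 - \frac{5}{3}\right) = \left(-7\right) \frac{1195}{3} = - \frac{8365}{3}$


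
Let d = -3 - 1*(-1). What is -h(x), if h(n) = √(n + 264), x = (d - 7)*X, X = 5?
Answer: -√219 ≈ -14.799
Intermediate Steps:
d = -2 (d = -3 + 1 = -2)
x = -45 (x = (-2 - 7)*5 = -9*5 = -45)
h(n) = √(264 + n)
-h(x) = -√(264 - 45) = -√219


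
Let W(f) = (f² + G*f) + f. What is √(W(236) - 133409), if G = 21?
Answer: I*√72521 ≈ 269.3*I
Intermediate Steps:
W(f) = f² + 22*f (W(f) = (f² + 21*f) + f = f² + 22*f)
√(W(236) - 133409) = √(236*(22 + 236) - 133409) = √(236*258 - 133409) = √(60888 - 133409) = √(-72521) = I*√72521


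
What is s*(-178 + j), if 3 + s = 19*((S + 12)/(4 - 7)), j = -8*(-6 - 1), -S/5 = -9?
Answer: 44408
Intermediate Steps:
S = 45 (S = -5*(-9) = 45)
j = 56 (j = -8*(-7) = 56)
s = -364 (s = -3 + 19*((45 + 12)/(4 - 7)) = -3 + 19*(57/(-3)) = -3 + 19*(57*(-⅓)) = -3 + 19*(-19) = -3 - 361 = -364)
s*(-178 + j) = -364*(-178 + 56) = -364*(-122) = 44408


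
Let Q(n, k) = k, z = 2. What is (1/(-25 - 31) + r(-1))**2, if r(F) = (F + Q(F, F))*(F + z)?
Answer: 12769/3136 ≈ 4.0717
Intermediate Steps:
r(F) = 2*F*(2 + F) (r(F) = (F + F)*(F + 2) = (2*F)*(2 + F) = 2*F*(2 + F))
(1/(-25 - 31) + r(-1))**2 = (1/(-25 - 31) + 2*(-1)*(2 - 1))**2 = (1/(-56) + 2*(-1)*1)**2 = (-1/56 - 2)**2 = (-113/56)**2 = 12769/3136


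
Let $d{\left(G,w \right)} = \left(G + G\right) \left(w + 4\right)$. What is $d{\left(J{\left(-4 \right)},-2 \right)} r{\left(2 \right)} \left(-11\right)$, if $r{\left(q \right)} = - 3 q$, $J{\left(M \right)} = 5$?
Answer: $1320$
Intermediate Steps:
$d{\left(G,w \right)} = 2 G \left(4 + w\right)$
$d{\left(J{\left(-4 \right)},-2 \right)} r{\left(2 \right)} \left(-11\right) = 2 \cdot 5 \left(4 - 2\right) \left(\left(-3\right) 2\right) \left(-11\right) = 2 \cdot 5 \cdot 2 \left(-6\right) \left(-11\right) = 20 \left(-6\right) \left(-11\right) = \left(-120\right) \left(-11\right) = 1320$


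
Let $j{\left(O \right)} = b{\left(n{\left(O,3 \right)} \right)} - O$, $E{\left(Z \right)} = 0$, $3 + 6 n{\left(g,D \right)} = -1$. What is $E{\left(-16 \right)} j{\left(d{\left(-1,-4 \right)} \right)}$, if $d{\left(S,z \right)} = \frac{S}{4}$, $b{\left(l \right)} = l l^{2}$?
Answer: $0$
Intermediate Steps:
$n{\left(g,D \right)} = - \frac{2}{3}$ ($n{\left(g,D \right)} = - \frac{1}{2} + \frac{1}{6} \left(-1\right) = - \frac{1}{2} - \frac{1}{6} = - \frac{2}{3}$)
$b{\left(l \right)} = l^{3}$
$d{\left(S,z \right)} = \frac{S}{4}$
$j{\left(O \right)} = - \frac{8}{27} - O$ ($j{\left(O \right)} = \left(- \frac{2}{3}\right)^{3} - O = - \frac{8}{27} - O$)
$E{\left(-16 \right)} j{\left(d{\left(-1,-4 \right)} \right)} = 0 \left(- \frac{8}{27} - \frac{1}{4} \left(-1\right)\right) = 0 \left(- \frac{8}{27} - - \frac{1}{4}\right) = 0 \left(- \frac{8}{27} + \frac{1}{4}\right) = 0 \left(- \frac{5}{108}\right) = 0$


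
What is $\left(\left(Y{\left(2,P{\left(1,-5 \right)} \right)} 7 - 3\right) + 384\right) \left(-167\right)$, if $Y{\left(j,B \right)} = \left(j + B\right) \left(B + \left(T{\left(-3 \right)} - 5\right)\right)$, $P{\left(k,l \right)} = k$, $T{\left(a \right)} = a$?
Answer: $-39078$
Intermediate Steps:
$Y{\left(j,B \right)} = \left(-8 + B\right) \left(B + j\right)$ ($Y{\left(j,B \right)} = \left(j + B\right) \left(B - 8\right) = \left(B + j\right) \left(B - 8\right) = \left(B + j\right) \left(-8 + B\right) = \left(-8 + B\right) \left(B + j\right)$)
$\left(\left(Y{\left(2,P{\left(1,-5 \right)} \right)} 7 - 3\right) + 384\right) \left(-167\right) = \left(\left(\left(1^{2} - 8 - 16 + 1 \cdot 2\right) 7 - 3\right) + 384\right) \left(-167\right) = \left(\left(\left(1 - 8 - 16 + 2\right) 7 - 3\right) + 384\right) \left(-167\right) = \left(\left(\left(-21\right) 7 - 3\right) + 384\right) \left(-167\right) = \left(\left(-147 - 3\right) + 384\right) \left(-167\right) = \left(-150 + 384\right) \left(-167\right) = 234 \left(-167\right) = -39078$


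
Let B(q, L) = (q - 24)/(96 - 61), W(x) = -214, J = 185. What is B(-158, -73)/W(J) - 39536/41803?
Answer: -20608321/22364605 ≈ -0.92147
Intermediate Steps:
B(q, L) = -24/35 + q/35 (B(q, L) = (-24 + q)/35 = (-24 + q)*(1/35) = -24/35 + q/35)
B(-158, -73)/W(J) - 39536/41803 = (-24/35 + (1/35)*(-158))/(-214) - 39536/41803 = (-24/35 - 158/35)*(-1/214) - 39536*1/41803 = -26/5*(-1/214) - 39536/41803 = 13/535 - 39536/41803 = -20608321/22364605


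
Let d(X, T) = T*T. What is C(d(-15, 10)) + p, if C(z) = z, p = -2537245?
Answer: -2537145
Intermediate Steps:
d(X, T) = T**2
C(d(-15, 10)) + p = 10**2 - 2537245 = 100 - 2537245 = -2537145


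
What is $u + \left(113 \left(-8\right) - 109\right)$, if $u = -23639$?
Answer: $-24652$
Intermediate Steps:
$u + \left(113 \left(-8\right) - 109\right) = -23639 + \left(113 \left(-8\right) - 109\right) = -23639 - 1013 = -24652$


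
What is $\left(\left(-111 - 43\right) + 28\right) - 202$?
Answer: $-328$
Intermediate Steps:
$\left(\left(-111 - 43\right) + 28\right) - 202 = \left(-154 + 28\right) - 202 = -126 - 202 = -328$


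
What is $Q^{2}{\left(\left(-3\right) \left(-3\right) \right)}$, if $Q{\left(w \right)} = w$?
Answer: $81$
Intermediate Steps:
$Q^{2}{\left(\left(-3\right) \left(-3\right) \right)} = \left(\left(-3\right) \left(-3\right)\right)^{2} = 9^{2} = 81$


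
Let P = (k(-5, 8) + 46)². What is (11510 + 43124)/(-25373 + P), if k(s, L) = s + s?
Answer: -54634/24077 ≈ -2.2691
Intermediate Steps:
k(s, L) = 2*s
P = 1296 (P = (2*(-5) + 46)² = (-10 + 46)² = 36² = 1296)
(11510 + 43124)/(-25373 + P) = (11510 + 43124)/(-25373 + 1296) = 54634/(-24077) = 54634*(-1/24077) = -54634/24077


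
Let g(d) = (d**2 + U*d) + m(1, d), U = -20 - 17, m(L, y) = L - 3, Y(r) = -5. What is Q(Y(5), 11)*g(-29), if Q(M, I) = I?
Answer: 21032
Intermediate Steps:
m(L, y) = -3 + L
U = -37
g(d) = -2 + d**2 - 37*d (g(d) = (d**2 - 37*d) + (-3 + 1) = (d**2 - 37*d) - 2 = -2 + d**2 - 37*d)
Q(Y(5), 11)*g(-29) = 11*(-2 + (-29)**2 - 37*(-29)) = 11*(-2 + 841 + 1073) = 11*1912 = 21032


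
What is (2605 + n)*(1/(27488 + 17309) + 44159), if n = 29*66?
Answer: 8939443881756/44797 ≈ 1.9955e+8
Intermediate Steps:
n = 1914
(2605 + n)*(1/(27488 + 17309) + 44159) = (2605 + 1914)*(1/(27488 + 17309) + 44159) = 4519*(1/44797 + 44159) = 4519*(1978190724/44797) = 8939443881756/44797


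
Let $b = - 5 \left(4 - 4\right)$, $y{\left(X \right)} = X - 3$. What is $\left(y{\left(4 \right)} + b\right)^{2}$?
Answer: $1$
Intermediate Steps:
$y{\left(X \right)} = -3 + X$ ($y{\left(X \right)} = X - 3 = -3 + X$)
$b = 0$ ($b = \left(-5\right) 0 = 0$)
$\left(y{\left(4 \right)} + b\right)^{2} = \left(\left(-3 + 4\right) + 0\right)^{2} = \left(1 + 0\right)^{2} = 1^{2} = 1$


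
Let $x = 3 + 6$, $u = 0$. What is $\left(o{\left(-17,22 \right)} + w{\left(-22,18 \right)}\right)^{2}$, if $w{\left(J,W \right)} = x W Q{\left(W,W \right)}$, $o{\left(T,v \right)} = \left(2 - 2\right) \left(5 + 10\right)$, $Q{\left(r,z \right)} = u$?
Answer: $0$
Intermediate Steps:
$x = 9$
$Q{\left(r,z \right)} = 0$
$o{\left(T,v \right)} = 0$ ($o{\left(T,v \right)} = 0 \cdot 15 = 0$)
$w{\left(J,W \right)} = 0$ ($w{\left(J,W \right)} = 9 W 0 = 0$)
$\left(o{\left(-17,22 \right)} + w{\left(-22,18 \right)}\right)^{2} = \left(0 + 0\right)^{2} = 0^{2} = 0$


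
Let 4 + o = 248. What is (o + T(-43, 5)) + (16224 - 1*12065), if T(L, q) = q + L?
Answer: 4365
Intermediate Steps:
o = 244 (o = -4 + 248 = 244)
T(L, q) = L + q
(o + T(-43, 5)) + (16224 - 1*12065) = (244 + (-43 + 5)) + (16224 - 1*12065) = (244 - 38) + (16224 - 12065) = 206 + 4159 = 4365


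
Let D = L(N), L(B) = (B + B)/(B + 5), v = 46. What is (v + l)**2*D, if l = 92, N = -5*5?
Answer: 47610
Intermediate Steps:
N = -25
L(B) = 2*B/(5 + B) (L(B) = (2*B)/(5 + B) = 2*B/(5 + B))
D = 5/2 (D = 2*(-25)/(5 - 25) = 2*(-25)/(-20) = 2*(-25)*(-1/20) = 5/2 ≈ 2.5000)
(v + l)**2*D = (46 + 92)**2*(5/2) = 138**2*(5/2) = 19044*(5/2) = 47610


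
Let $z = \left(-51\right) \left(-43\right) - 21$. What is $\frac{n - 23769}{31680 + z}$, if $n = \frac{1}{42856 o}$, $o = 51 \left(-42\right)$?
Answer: $- \frac{2181936013489}{3107530730304} \approx -0.70214$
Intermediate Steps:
$o = -2142$
$n = - \frac{1}{91797552}$ ($n = \frac{1}{42856 \left(-2142\right)} = \frac{1}{42856} \left(- \frac{1}{2142}\right) = - \frac{1}{91797552} \approx -1.0894 \cdot 10^{-8}$)
$z = 2172$ ($z = 2193 - 21 = 2172$)
$\frac{n - 23769}{31680 + z} = \frac{- \frac{1}{91797552} - 23769}{31680 + 2172} = - \frac{2181936013489}{91797552 \cdot 33852} = \left(- \frac{2181936013489}{91797552}\right) \frac{1}{33852} = - \frac{2181936013489}{3107530730304}$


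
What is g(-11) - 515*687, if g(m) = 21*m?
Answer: -354036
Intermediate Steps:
g(-11) - 515*687 = 21*(-11) - 515*687 = -231 - 353805 = -354036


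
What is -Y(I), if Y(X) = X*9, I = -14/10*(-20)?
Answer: -252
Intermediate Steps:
I = 28 (I = -14*1/10*(-20) = -7/5*(-20) = 28)
Y(X) = 9*X
-Y(I) = -9*28 = -1*252 = -252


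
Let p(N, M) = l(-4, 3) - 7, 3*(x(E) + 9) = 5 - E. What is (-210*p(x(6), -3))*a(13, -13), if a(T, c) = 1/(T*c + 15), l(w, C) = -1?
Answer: -120/11 ≈ -10.909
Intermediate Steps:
x(E) = -22/3 - E/3 (x(E) = -9 + (5 - E)/3 = -9 + (5/3 - E/3) = -22/3 - E/3)
a(T, c) = 1/(15 + T*c)
p(N, M) = -8 (p(N, M) = -1 - 7 = -8)
(-210*p(x(6), -3))*a(13, -13) = (-210*(-8))/(15 + 13*(-13)) = 1680/(15 - 169) = 1680/(-154) = 1680*(-1/154) = -120/11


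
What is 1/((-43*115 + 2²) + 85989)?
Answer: 1/81048 ≈ 1.2338e-5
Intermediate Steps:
1/((-43*115 + 2²) + 85989) = 1/((-4945 + 4) + 85989) = 1/(-4941 + 85989) = 1/81048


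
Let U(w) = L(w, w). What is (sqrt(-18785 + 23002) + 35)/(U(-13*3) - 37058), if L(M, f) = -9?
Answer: -35/37067 - sqrt(4217)/37067 ≈ -0.0026962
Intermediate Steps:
U(w) = -9
(sqrt(-18785 + 23002) + 35)/(U(-13*3) - 37058) = (sqrt(-18785 + 23002) + 35)/(-9 - 37058) = (sqrt(4217) + 35)/(-37067) = (35 + sqrt(4217))*(-1/37067) = -35/37067 - sqrt(4217)/37067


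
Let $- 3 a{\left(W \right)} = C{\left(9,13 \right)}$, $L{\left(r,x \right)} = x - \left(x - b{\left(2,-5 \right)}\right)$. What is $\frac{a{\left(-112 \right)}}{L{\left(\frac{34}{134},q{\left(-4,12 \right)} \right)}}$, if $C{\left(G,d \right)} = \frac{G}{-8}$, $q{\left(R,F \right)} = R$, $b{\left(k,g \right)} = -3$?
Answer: $- \frac{1}{8} \approx -0.125$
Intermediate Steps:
$C{\left(G,d \right)} = - \frac{G}{8}$ ($C{\left(G,d \right)} = G \left(- \frac{1}{8}\right) = - \frac{G}{8}$)
$L{\left(r,x \right)} = -3$ ($L{\left(r,x \right)} = x - \left(3 + x\right) = -3$)
$a{\left(W \right)} = \frac{3}{8}$ ($a{\left(W \right)} = - \frac{\left(- \frac{1}{8}\right) 9}{3} = \left(- \frac{1}{3}\right) \left(- \frac{9}{8}\right) = \frac{3}{8}$)
$\frac{a{\left(-112 \right)}}{L{\left(\frac{34}{134},q{\left(-4,12 \right)} \right)}} = \frac{3}{8 \left(-3\right)} = \frac{3}{8} \left(- \frac{1}{3}\right) = - \frac{1}{8}$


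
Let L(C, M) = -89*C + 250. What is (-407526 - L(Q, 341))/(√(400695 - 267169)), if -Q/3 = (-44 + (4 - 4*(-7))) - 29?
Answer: -396829*√133526/133526 ≈ -1086.0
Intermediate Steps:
Q = 123 (Q = -3*((-44 + (4 - 4*(-7))) - 29) = -3*((-44 + (4 + 28)) - 29) = -3*((-44 + 32) - 29) = -3*(-12 - 29) = -3*(-41) = 123)
L(C, M) = 250 - 89*C
(-407526 - L(Q, 341))/(√(400695 - 267169)) = (-407526 - (250 - 89*123))/(√(400695 - 267169)) = (-407526 - (250 - 10947))/(√133526) = (-407526 - 1*(-10697))*(√133526/133526) = (-407526 + 10697)*(√133526/133526) = -396829*√133526/133526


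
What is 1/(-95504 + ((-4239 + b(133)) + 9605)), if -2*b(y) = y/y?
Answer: -2/180277 ≈ -1.1094e-5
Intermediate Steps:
b(y) = -½ (b(y) = -y/(2*y) = -½*1 = -½)
1/(-95504 + ((-4239 + b(133)) + 9605)) = 1/(-95504 + ((-4239 - ½) + 9605)) = 1/(-95504 + (-8479/2 + 9605)) = 1/(-95504 + 10731/2) = 1/(-180277/2) = -2/180277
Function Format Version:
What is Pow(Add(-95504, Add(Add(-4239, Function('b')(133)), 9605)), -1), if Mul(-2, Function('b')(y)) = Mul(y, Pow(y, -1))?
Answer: Rational(-2, 180277) ≈ -1.1094e-5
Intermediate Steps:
Function('b')(y) = Rational(-1, 2) (Function('b')(y) = Mul(Rational(-1, 2), Mul(y, Pow(y, -1))) = Mul(Rational(-1, 2), 1) = Rational(-1, 2))
Pow(Add(-95504, Add(Add(-4239, Function('b')(133)), 9605)), -1) = Pow(Add(-95504, Add(Add(-4239, Rational(-1, 2)), 9605)), -1) = Pow(Add(-95504, Add(Rational(-8479, 2), 9605)), -1) = Pow(Add(-95504, Rational(10731, 2)), -1) = Pow(Rational(-180277, 2), -1) = Rational(-2, 180277)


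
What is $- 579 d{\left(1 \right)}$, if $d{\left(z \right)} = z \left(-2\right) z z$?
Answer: $1158$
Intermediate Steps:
$d{\left(z \right)} = - 2 z^{3}$ ($d{\left(z \right)} = - 2 z z^{2} = - 2 z^{3}$)
$- 579 d{\left(1 \right)} = - 579 \left(- 2 \cdot 1^{3}\right) = - 579 \left(\left(-2\right) 1\right) = \left(-579\right) \left(-2\right) = 1158$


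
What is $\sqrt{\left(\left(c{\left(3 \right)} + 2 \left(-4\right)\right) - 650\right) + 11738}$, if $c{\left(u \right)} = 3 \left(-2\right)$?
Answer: $7 \sqrt{226} \approx 105.23$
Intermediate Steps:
$c{\left(u \right)} = -6$
$\sqrt{\left(\left(c{\left(3 \right)} + 2 \left(-4\right)\right) - 650\right) + 11738} = \sqrt{\left(\left(-6 + 2 \left(-4\right)\right) - 650\right) + 11738} = \sqrt{\left(\left(-6 - 8\right) - 650\right) + 11738} = \sqrt{\left(-14 - 650\right) + 11738} = \sqrt{-664 + 11738} = \sqrt{11074} = 7 \sqrt{226}$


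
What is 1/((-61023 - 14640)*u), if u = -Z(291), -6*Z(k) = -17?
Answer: 2/428757 ≈ 4.6646e-6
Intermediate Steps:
Z(k) = 17/6 (Z(k) = -⅙*(-17) = 17/6)
u = -17/6 (u = -1*17/6 = -17/6 ≈ -2.8333)
1/((-61023 - 14640)*u) = 1/((-61023 - 14640)*(-17/6)) = -6/17/(-75663) = -1/75663*(-6/17) = 2/428757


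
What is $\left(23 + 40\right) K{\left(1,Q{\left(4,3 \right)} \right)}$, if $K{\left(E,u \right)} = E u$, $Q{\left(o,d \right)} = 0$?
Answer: $0$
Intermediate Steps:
$\left(23 + 40\right) K{\left(1,Q{\left(4,3 \right)} \right)} = \left(23 + 40\right) 1 \cdot 0 = 63 \cdot 0 = 0$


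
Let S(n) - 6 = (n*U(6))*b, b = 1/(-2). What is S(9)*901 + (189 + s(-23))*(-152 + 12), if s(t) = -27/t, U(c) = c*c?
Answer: -3845148/23 ≈ -1.6718e+5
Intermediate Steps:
U(c) = c²
b = -½ ≈ -0.50000
S(n) = 6 - 18*n (S(n) = 6 + (n*6²)*(-½) = 6 + (n*36)*(-½) = 6 + (36*n)*(-½) = 6 - 18*n)
S(9)*901 + (189 + s(-23))*(-152 + 12) = (6 - 18*9)*901 + (189 - 27/(-23))*(-152 + 12) = (6 - 162)*901 + (189 - 27*(-1/23))*(-140) = -156*901 + (189 + 27/23)*(-140) = -140556 + (4374/23)*(-140) = -140556 - 612360/23 = -3845148/23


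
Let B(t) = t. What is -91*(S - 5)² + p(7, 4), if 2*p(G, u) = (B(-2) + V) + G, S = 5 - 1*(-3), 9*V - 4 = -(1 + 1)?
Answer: -14695/18 ≈ -816.39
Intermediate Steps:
V = 2/9 (V = 4/9 + (-(1 + 1))/9 = 4/9 + (-1*2)/9 = 4/9 + (⅑)*(-2) = 4/9 - 2/9 = 2/9 ≈ 0.22222)
S = 8 (S = 5 + 3 = 8)
p(G, u) = -8/9 + G/2 (p(G, u) = ((-2 + 2/9) + G)/2 = (-16/9 + G)/2 = -8/9 + G/2)
-91*(S - 5)² + p(7, 4) = -91*(8 - 5)² + (-8/9 + (½)*7) = -91*3² + (-8/9 + 7/2) = -91*9 + 47/18 = -819 + 47/18 = -14695/18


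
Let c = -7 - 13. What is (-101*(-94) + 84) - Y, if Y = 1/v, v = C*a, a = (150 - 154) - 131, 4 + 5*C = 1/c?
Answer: 20947066/2187 ≈ 9578.0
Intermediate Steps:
c = -20
C = -81/100 (C = -4/5 + (1/5)/(-20) = -4/5 + (1/5)*(-1/20) = -4/5 - 1/100 = -81/100 ≈ -0.81000)
a = -135 (a = -4 - 131 = -135)
v = 2187/20 (v = -81/100*(-135) = 2187/20 ≈ 109.35)
Y = 20/2187 (Y = 1/(2187/20) = 20/2187 ≈ 0.0091449)
(-101*(-94) + 84) - Y = (-101*(-94) + 84) - 1*20/2187 = (9494 + 84) - 20/2187 = 9578 - 20/2187 = 20947066/2187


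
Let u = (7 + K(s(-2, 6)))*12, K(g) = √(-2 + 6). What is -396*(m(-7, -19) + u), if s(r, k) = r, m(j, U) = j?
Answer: -39996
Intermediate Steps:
K(g) = 2 (K(g) = √4 = 2)
u = 108 (u = (7 + 2)*12 = 9*12 = 108)
-396*(m(-7, -19) + u) = -396*(-7 + 108) = -396*101 = -39996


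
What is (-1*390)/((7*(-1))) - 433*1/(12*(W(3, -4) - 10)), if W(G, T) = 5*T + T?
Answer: 162151/2856 ≈ 56.776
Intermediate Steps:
W(G, T) = 6*T
(-1*390)/((7*(-1))) - 433*1/(12*(W(3, -4) - 10)) = (-1*390)/((7*(-1))) - 433*1/(12*(6*(-4) - 10)) = -390/(-7) - 433*1/(12*(-24 - 10)) = -390*(-⅐) - 433/((-34*12)) = 390/7 - 433/(-408) = 390/7 - 433*(-1/408) = 390/7 + 433/408 = 162151/2856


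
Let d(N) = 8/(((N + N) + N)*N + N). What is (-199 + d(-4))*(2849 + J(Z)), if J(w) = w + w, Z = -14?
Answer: -6169527/11 ≈ -5.6087e+5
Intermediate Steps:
J(w) = 2*w
d(N) = 8/(N + 3*N**2) (d(N) = 8/((2*N + N)*N + N) = 8/((3*N)*N + N) = 8/(3*N**2 + N) = 8/(N + 3*N**2))
(-199 + d(-4))*(2849 + J(Z)) = (-199 + 8/(-4*(1 + 3*(-4))))*(2849 + 2*(-14)) = (-199 + 8*(-1/4)/(1 - 12))*(2849 - 28) = (-199 + 8*(-1/4)/(-11))*2821 = (-199 + 8*(-1/4)*(-1/11))*2821 = (-199 + 2/11)*2821 = -2187/11*2821 = -6169527/11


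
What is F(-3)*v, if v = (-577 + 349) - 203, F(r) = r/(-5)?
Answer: -1293/5 ≈ -258.60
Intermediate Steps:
F(r) = -r/5 (F(r) = r*(-⅕) = -r/5)
v = -431 (v = -228 - 203 = -431)
F(-3)*v = -⅕*(-3)*(-431) = (⅗)*(-431) = -1293/5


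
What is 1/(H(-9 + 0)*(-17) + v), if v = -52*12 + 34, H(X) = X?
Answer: -1/437 ≈ -0.0022883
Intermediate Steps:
v = -590 (v = -624 + 34 = -590)
1/(H(-9 + 0)*(-17) + v) = 1/((-9 + 0)*(-17) - 590) = 1/(-9*(-17) - 590) = 1/(153 - 590) = 1/(-437) = -1/437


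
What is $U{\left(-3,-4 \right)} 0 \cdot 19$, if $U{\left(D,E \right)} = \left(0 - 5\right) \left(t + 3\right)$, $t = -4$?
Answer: $0$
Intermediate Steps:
$U{\left(D,E \right)} = 5$ ($U{\left(D,E \right)} = \left(0 - 5\right) \left(-4 + 3\right) = \left(-5\right) \left(-1\right) = 5$)
$U{\left(-3,-4 \right)} 0 \cdot 19 = 5 \cdot 0 \cdot 19 = 0 \cdot 19 = 0$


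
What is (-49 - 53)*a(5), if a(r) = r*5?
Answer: -2550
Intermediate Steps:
a(r) = 5*r
(-49 - 53)*a(5) = (-49 - 53)*(5*5) = -102*25 = -2550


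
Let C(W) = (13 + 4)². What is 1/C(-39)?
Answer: 1/289 ≈ 0.0034602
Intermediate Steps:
C(W) = 289 (C(W) = 17² = 289)
1/C(-39) = 1/289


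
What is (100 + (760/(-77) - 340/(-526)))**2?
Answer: 3379383656100/410103001 ≈ 8240.3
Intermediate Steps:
(100 + (760/(-77) - 340/(-526)))**2 = (100 + (760*(-1/77) - 340*(-1/526)))**2 = (100 + (-760/77 + 170/263))**2 = (100 - 186790/20251)**2 = (1838310/20251)**2 = 3379383656100/410103001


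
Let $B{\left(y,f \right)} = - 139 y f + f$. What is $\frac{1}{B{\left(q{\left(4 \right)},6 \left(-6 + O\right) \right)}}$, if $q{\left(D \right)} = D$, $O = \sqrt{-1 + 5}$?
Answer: $\frac{1}{13320} \approx 7.5075 \cdot 10^{-5}$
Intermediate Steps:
$O = 2$ ($O = \sqrt{4} = 2$)
$B{\left(y,f \right)} = f - 139 f y$ ($B{\left(y,f \right)} = - 139 f y + f = f - 139 f y$)
$\frac{1}{B{\left(q{\left(4 \right)},6 \left(-6 + O\right) \right)}} = \frac{1}{6 \left(-6 + 2\right) \left(1 - 556\right)} = \frac{1}{6 \left(-4\right) \left(1 - 556\right)} = \frac{1}{\left(-24\right) \left(-555\right)} = \frac{1}{13320}$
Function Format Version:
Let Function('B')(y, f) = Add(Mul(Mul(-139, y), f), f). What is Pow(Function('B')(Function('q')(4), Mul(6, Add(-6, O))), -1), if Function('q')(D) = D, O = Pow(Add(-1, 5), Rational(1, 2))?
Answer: Rational(1, 13320) ≈ 7.5075e-5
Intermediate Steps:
O = 2 (O = Pow(4, Rational(1, 2)) = 2)
Function('B')(y, f) = Add(f, Mul(-139, f, y)) (Function('B')(y, f) = Add(Mul(-139, f, y), f) = Add(f, Mul(-139, f, y)))
Pow(Function('B')(Function('q')(4), Mul(6, Add(-6, O))), -1) = Pow(Mul(Mul(6, Add(-6, 2)), Add(1, Mul(-139, 4))), -1) = Pow(Mul(Mul(6, -4), Add(1, -556)), -1) = Pow(Mul(-24, -555), -1) = Pow(13320, -1) = Rational(1, 13320)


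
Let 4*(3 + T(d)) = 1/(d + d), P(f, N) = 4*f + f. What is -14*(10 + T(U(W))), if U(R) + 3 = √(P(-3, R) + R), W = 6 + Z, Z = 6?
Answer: -1561/16 + 7*I*√3/48 ≈ -97.563 + 0.25259*I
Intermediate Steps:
P(f, N) = 5*f
W = 12 (W = 6 + 6 = 12)
U(R) = -3 + √(-15 + R) (U(R) = -3 + √(5*(-3) + R) = -3 + √(-15 + R))
T(d) = -3 + 1/(8*d) (T(d) = -3 + 1/(4*(d + d)) = -3 + 1/(4*((2*d))) = -3 + (1/(2*d))/4 = -3 + 1/(8*d))
-14*(10 + T(U(W))) = -14*(10 + (-3 + 1/(8*(-3 + √(-15 + 12))))) = -14*(10 + (-3 + 1/(8*(-3 + √(-3))))) = -14*(10 + (-3 + 1/(8*(-3 + I*√3)))) = -14*(7 + 1/(8*(-3 + I*√3))) = -98 - 7/(4*(-3 + I*√3))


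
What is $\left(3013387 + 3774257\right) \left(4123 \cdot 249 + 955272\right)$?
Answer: $13452424855956$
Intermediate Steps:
$\left(3013387 + 3774257\right) \left(4123 \cdot 249 + 955272\right) = 6787644 \left(1026627 + 955272\right) = 6787644 \cdot 1981899 = 13452424855956$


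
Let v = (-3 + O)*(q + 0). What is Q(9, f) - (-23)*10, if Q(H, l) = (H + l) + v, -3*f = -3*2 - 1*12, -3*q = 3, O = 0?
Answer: 248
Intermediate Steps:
q = -1 (q = -1/3*3 = -1)
v = 3 (v = (-3 + 0)*(-1 + 0) = -3*(-1) = 3)
f = 6 (f = -(-3*2 - 1*12)/3 = -(-6 - 12)/3 = -1/3*(-18) = 6)
Q(H, l) = 3 + H + l (Q(H, l) = (H + l) + 3 = 3 + H + l)
Q(9, f) - (-23)*10 = (3 + 9 + 6) - (-23)*10 = 18 - 1*(-230) = 18 + 230 = 248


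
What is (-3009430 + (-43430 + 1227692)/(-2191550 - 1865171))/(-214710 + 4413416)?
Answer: -6104209531646/8516489401513 ≈ -0.71675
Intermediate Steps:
(-3009430 + (-43430 + 1227692)/(-2191550 - 1865171))/(-214710 + 4413416) = (-3009430 + 1184262/(-4056721))/4198706 = (-3009430 + 1184262*(-1/4056721))*(1/4198706) = (-3009430 - 1184262/4056721)*(1/4198706) = -12208419063292/4056721*1/4198706 = -6104209531646/8516489401513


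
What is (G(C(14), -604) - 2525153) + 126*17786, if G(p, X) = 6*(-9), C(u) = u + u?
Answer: -284171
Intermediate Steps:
C(u) = 2*u
G(p, X) = -54
(G(C(14), -604) - 2525153) + 126*17786 = (-54 - 2525153) + 126*17786 = -2525207 + 2241036 = -284171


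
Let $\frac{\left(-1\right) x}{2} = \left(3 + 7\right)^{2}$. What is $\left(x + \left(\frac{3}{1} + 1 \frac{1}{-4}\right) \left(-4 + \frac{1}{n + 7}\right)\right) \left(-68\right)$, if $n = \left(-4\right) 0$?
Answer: $\frac{100249}{7} \approx 14321.0$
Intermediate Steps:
$n = 0$
$x = -200$ ($x = - 2 \left(3 + 7\right)^{2} = - 2 \cdot 10^{2} = \left(-2\right) 100 = -200$)
$\left(x + \left(\frac{3}{1} + 1 \frac{1}{-4}\right) \left(-4 + \frac{1}{n + 7}\right)\right) \left(-68\right) = \left(-200 + \left(\frac{3}{1} + 1 \frac{1}{-4}\right) \left(-4 + \frac{1}{0 + 7}\right)\right) \left(-68\right) = \left(-200 + \left(3 \cdot 1 + 1 \left(- \frac{1}{4}\right)\right) \left(-4 + \frac{1}{7}\right)\right) \left(-68\right) = \left(-200 + \left(3 - \frac{1}{4}\right) \left(-4 + \frac{1}{7}\right)\right) \left(-68\right) = \left(-200 + \frac{11}{4} \left(- \frac{27}{7}\right)\right) \left(-68\right) = \left(-200 - \frac{297}{28}\right) \left(-68\right) = \left(- \frac{5897}{28}\right) \left(-68\right) = \frac{100249}{7}$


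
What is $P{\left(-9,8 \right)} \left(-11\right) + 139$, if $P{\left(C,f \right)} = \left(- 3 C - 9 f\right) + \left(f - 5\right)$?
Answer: $601$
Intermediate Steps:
$P{\left(C,f \right)} = -5 - 8 f - 3 C$ ($P{\left(C,f \right)} = \left(- 9 f - 3 C\right) + \left(f - 5\right) = \left(- 9 f - 3 C\right) + \left(-5 + f\right) = -5 - 8 f - 3 C$)
$P{\left(-9,8 \right)} \left(-11\right) + 139 = \left(-5 - 64 - -27\right) \left(-11\right) + 139 = \left(-5 - 64 + 27\right) \left(-11\right) + 139 = \left(-42\right) \left(-11\right) + 139 = 462 + 139 = 601$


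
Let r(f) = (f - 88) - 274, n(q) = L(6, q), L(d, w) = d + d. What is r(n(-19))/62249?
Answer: -350/62249 ≈ -0.0056226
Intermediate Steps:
L(d, w) = 2*d
n(q) = 12 (n(q) = 2*6 = 12)
r(f) = -362 + f (r(f) = (-88 + f) - 274 = -362 + f)
r(n(-19))/62249 = (-362 + 12)/62249 = -350*1/62249 = -350/62249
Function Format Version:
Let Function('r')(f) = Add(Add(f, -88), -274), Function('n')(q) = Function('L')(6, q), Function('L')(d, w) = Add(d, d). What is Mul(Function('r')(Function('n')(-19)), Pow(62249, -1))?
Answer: Rational(-350, 62249) ≈ -0.0056226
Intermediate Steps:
Function('L')(d, w) = Mul(2, d)
Function('n')(q) = 12 (Function('n')(q) = Mul(2, 6) = 12)
Function('r')(f) = Add(-362, f) (Function('r')(f) = Add(Add(-88, f), -274) = Add(-362, f))
Mul(Function('r')(Function('n')(-19)), Pow(62249, -1)) = Mul(Add(-362, 12), Pow(62249, -1)) = Mul(-350, Rational(1, 62249)) = Rational(-350, 62249)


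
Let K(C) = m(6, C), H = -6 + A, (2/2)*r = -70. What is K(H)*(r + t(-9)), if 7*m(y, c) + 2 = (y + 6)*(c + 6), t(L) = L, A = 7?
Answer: -6478/7 ≈ -925.43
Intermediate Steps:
r = -70
m(y, c) = -2/7 + (6 + c)*(6 + y)/7 (m(y, c) = -2/7 + ((y + 6)*(c + 6))/7 = -2/7 + ((6 + y)*(6 + c))/7 = -2/7 + ((6 + c)*(6 + y))/7 = -2/7 + (6 + c)*(6 + y)/7)
H = 1 (H = -6 + 7 = 1)
K(C) = 10 + 12*C/7 (K(C) = 34/7 + 6*C/7 + (6/7)*6 + (1/7)*C*6 = 34/7 + 6*C/7 + 36/7 + 6*C/7 = 10 + 12*C/7)
K(H)*(r + t(-9)) = (10 + (12/7)*1)*(-70 - 9) = (10 + 12/7)*(-79) = (82/7)*(-79) = -6478/7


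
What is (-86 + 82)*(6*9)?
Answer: -216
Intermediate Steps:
(-86 + 82)*(6*9) = -4*54 = -216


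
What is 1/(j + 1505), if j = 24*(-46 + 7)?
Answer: 1/569 ≈ 0.0017575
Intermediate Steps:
j = -936 (j = 24*(-39) = -936)
1/(j + 1505) = 1/(-936 + 1505) = 1/569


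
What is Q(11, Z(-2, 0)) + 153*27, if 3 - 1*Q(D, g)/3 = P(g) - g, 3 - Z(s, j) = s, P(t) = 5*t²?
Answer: 3780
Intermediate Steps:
Z(s, j) = 3 - s
Q(D, g) = 9 - 15*g² + 3*g (Q(D, g) = 9 - 3*(5*g² - g) = 9 - 3*(-g + 5*g²) = 9 + (-15*g² + 3*g) = 9 - 15*g² + 3*g)
Q(11, Z(-2, 0)) + 153*27 = (9 - 15*(3 - 1*(-2))² + 3*(3 - 1*(-2))) + 153*27 = (9 - 15*(3 + 2)² + 3*(3 + 2)) + 4131 = (9 - 15*5² + 3*5) + 4131 = (9 - 15*25 + 15) + 4131 = (9 - 375 + 15) + 4131 = -351 + 4131 = 3780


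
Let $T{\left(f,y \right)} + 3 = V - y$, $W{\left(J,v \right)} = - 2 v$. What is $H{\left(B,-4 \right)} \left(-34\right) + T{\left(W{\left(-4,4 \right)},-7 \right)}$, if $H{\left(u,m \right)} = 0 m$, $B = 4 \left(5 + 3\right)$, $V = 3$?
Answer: $7$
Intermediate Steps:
$B = 32$ ($B = 4 \cdot 8 = 32$)
$T{\left(f,y \right)} = - y$ ($T{\left(f,y \right)} = -3 - \left(-3 + y\right) = - y$)
$H{\left(u,m \right)} = 0$
$H{\left(B,-4 \right)} \left(-34\right) + T{\left(W{\left(-4,4 \right)},-7 \right)} = 0 \left(-34\right) - -7 = 0 + 7 = 7$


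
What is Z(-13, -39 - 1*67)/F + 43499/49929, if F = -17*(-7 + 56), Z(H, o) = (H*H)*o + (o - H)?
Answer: 55018010/2446521 ≈ 22.488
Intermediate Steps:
Z(H, o) = o - H + o*H² (Z(H, o) = H²*o + (o - H) = o*H² + (o - H) = o - H + o*H²)
F = -833 (F = -17*49 = -833)
Z(-13, -39 - 1*67)/F + 43499/49929 = ((-39 - 1*67) - 1*(-13) + (-39 - 1*67)*(-13)²)/(-833) + 43499/49929 = ((-39 - 67) + 13 + (-39 - 67)*169)*(-1/833) + 43499*(1/49929) = (-106 + 13 - 106*169)*(-1/833) + 43499/49929 = (-106 + 13 - 17914)*(-1/833) + 43499/49929 = -18007*(-1/833) + 43499/49929 = 18007/833 + 43499/49929 = 55018010/2446521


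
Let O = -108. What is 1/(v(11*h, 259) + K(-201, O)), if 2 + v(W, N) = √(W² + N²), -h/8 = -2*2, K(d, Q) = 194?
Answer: -192/154121 + √190985/154121 ≈ 0.0015898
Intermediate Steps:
h = 32 (h = -(-16)*2 = -8*(-4) = 32)
v(W, N) = -2 + √(N² + W²) (v(W, N) = -2 + √(W² + N²) = -2 + √(N² + W²))
1/(v(11*h, 259) + K(-201, O)) = 1/((-2 + √(259² + (11*32)²)) + 194) = 1/((-2 + √(67081 + 352²)) + 194) = 1/((-2 + √(67081 + 123904)) + 194) = 1/((-2 + √190985) + 194) = 1/(192 + √190985)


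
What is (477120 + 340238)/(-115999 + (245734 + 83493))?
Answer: 408679/106614 ≈ 3.8333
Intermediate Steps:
(477120 + 340238)/(-115999 + (245734 + 83493)) = 817358/(-115999 + 329227) = 817358/213228 = 817358*(1/213228) = 408679/106614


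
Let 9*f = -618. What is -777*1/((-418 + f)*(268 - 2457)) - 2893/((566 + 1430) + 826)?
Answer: -4626216251/4509471340 ≈ -1.0259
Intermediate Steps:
f = -206/3 (f = (⅑)*(-618) = -206/3 ≈ -68.667)
-777*1/((-418 + f)*(268 - 2457)) - 2893/((566 + 1430) + 826) = -777*1/((-418 - 206/3)*(268 - 2457)) - 2893/((566 + 1430) + 826) = -777/((-1460/3*(-2189))) - 2893/(1996 + 826) = -777/3195940/3 - 2893/2822 = -777*3/3195940 - 2893*1/2822 = -2331/3195940 - 2893/2822 = -4626216251/4509471340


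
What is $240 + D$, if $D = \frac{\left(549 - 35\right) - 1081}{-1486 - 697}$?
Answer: $\frac{524487}{2183} \approx 240.26$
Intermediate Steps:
$D = \frac{567}{2183}$ ($D = \frac{\left(549 - 35\right) - 1081}{-2183} = \left(514 - 1081\right) \left(- \frac{1}{2183}\right) = \left(-567\right) \left(- \frac{1}{2183}\right) = \frac{567}{2183} \approx 0.25973$)
$240 + D = 240 + \frac{567}{2183} = \frac{524487}{2183}$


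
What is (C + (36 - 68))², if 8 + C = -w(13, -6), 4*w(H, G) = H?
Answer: 29929/16 ≈ 1870.6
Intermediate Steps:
w(H, G) = H/4
C = -45/4 (C = -8 - 13/4 = -45/4 ≈ -11.250)
(C + (36 - 68))² = (-45/4 + (36 - 68))² = (-45/4 - 32)² = (-173/4)² = 29929/16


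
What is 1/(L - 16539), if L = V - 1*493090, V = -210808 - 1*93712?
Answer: -1/814149 ≈ -1.2283e-6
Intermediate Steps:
V = -304520 (V = -210808 - 93712 = -304520)
L = -797610 (L = -304520 - 1*493090 = -304520 - 493090 = -797610)
1/(L - 16539) = 1/(-797610 - 16539) = 1/(-814149) = -1/814149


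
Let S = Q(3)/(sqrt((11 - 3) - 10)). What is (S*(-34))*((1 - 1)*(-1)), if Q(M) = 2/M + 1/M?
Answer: 0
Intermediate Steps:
Q(M) = 3/M (Q(M) = 2/M + 1/M = 3/M)
S = -I*sqrt(2)/2 (S = (3/3)/(sqrt((11 - 3) - 10)) = (3*(1/3))/(sqrt(8 - 10)) = 1/sqrt(-2) = 1/(I*sqrt(2)) = 1*(-I*sqrt(2)/2) = -I*sqrt(2)/2 ≈ -0.70711*I)
(S*(-34))*((1 - 1)*(-1)) = (-I*sqrt(2)/2*(-34))*((1 - 1)*(-1)) = (17*I*sqrt(2))*(0*(-1)) = (17*I*sqrt(2))*0 = 0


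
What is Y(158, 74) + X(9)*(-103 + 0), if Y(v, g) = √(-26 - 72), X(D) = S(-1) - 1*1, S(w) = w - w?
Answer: 103 + 7*I*√2 ≈ 103.0 + 9.8995*I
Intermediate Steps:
S(w) = 0
X(D) = -1 (X(D) = 0 - 1*1 = 0 - 1 = -1)
Y(v, g) = 7*I*√2 (Y(v, g) = √(-98) = 7*I*√2)
Y(158, 74) + X(9)*(-103 + 0) = 7*I*√2 - (-103 + 0) = 7*I*√2 - 1*(-103) = 7*I*√2 + 103 = 103 + 7*I*√2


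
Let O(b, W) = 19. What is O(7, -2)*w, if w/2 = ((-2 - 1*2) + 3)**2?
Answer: 38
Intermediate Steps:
w = 2 (w = 2*((-2 - 1*2) + 3)**2 = 2*((-2 - 2) + 3)**2 = 2*(-4 + 3)**2 = 2*(-1)**2 = 2*1 = 2)
O(7, -2)*w = 19*2 = 38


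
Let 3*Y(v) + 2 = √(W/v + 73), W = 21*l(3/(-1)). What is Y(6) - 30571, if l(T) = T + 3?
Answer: -91715/3 + √73/3 ≈ -30569.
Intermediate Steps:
l(T) = 3 + T
W = 0 (W = 21*(3 + 3/(-1)) = 21*(3 + 3*(-1)) = 21*(3 - 3) = 21*0 = 0)
Y(v) = -⅔ + √73/3 (Y(v) = -⅔ + √(0/v + 73)/3 = -⅔ + √(0 + 73)/3 = -⅔ + √73/3)
Y(6) - 30571 = (-⅔ + √73/3) - 30571 = -91715/3 + √73/3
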